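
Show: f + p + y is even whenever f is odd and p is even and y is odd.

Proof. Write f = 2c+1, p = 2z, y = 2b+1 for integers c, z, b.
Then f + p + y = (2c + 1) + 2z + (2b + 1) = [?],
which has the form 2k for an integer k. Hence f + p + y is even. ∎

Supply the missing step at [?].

2(b + c + z + 1)

Expanding: (2c + 1) + 2z + (2b + 1) = 2b + 2c + 2z + 2.
Every term is even; pulling out the factor of 2 gives 2(b + c + z + 1).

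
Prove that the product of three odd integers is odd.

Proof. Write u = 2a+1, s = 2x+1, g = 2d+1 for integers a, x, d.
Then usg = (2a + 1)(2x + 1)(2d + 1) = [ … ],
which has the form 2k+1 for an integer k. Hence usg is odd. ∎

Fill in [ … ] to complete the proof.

Expanding: (2a + 1)(2x + 1)(2d + 1) = 8adx + 4ad + 4ax + 2a + 4dx + 2d + 2x + 1.
Every term except the constant is even, so this is 2(4adx + 2ad + 2ax + a + 2dx + d + x) + 1,
and 4adx + 2ad + 2ax + a + 2dx + d + x ∈ ℤ gives the required form.

2(4adx + 2ad + 2ax + a + 2dx + d + x) + 1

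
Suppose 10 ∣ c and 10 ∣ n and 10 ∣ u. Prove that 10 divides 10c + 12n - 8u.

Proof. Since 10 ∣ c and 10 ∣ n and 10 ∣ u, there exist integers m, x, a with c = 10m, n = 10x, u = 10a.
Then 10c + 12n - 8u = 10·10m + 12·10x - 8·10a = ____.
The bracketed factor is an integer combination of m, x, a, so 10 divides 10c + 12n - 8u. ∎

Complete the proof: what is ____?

10(-8a + 10m + 12x)

Each term has a factor of 10: 10·10m + 12·10x - 8·10a = 10·(-8a + 10m + 12x).
Since -8a + 10m + 12x is an integer, 10 ∣ (10c + 12n - 8u).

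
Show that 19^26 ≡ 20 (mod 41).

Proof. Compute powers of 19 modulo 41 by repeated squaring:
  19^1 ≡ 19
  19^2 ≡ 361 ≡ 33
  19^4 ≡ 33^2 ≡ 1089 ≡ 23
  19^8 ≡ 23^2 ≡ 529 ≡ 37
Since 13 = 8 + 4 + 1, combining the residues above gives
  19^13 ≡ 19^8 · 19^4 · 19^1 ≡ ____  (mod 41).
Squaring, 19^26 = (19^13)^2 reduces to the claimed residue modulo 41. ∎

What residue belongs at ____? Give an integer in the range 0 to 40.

19^8 · 19^4 · 19^1 ≡ 37 · 23 · 19 = 16169.
16169 mod 41 = 15, so 19^13 ≡ 15 (mod 41).

15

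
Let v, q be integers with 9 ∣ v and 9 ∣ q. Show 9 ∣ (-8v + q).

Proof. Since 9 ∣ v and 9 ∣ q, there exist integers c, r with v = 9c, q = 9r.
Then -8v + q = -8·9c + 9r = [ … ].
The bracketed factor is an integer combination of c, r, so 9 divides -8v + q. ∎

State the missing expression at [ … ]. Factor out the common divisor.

9(-8c + r)

Pull the common 9 out of every term: -8·9c + 9r = 9(-8c + r).
-8c + r is an integer, which exhibits the divisibility.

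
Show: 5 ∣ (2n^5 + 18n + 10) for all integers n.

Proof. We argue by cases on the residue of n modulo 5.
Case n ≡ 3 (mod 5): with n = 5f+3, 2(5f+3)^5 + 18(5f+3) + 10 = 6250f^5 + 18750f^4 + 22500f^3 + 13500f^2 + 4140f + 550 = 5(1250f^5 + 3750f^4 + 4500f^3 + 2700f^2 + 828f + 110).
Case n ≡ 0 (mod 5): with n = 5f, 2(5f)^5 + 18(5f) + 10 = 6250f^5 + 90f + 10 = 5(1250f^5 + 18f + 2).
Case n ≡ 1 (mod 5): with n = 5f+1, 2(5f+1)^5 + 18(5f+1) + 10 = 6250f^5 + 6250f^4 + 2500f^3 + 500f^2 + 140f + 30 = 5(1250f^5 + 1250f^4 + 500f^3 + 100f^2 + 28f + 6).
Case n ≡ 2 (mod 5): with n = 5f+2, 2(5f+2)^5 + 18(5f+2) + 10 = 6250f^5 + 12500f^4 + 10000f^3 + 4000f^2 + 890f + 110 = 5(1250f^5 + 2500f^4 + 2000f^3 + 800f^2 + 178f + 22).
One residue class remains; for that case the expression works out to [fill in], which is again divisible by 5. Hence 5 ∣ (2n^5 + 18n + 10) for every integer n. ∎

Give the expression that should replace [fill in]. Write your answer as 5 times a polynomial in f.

Only n ≡ 4 (mod 5) is unaccounted for. Put n = 5f+4:
2(5f+4)^5 + 18(5f+4) + 10 expands to 6250f^5 + 25000f^4 + 40000f^3 + 32000f^2 + 12890f + 2130,
and factoring out 5 leaves 5(1250f^5 + 5000f^4 + 8000f^3 + 6400f^2 + 2578f + 426).

5(1250f^5 + 5000f^4 + 8000f^3 + 6400f^2 + 2578f + 426)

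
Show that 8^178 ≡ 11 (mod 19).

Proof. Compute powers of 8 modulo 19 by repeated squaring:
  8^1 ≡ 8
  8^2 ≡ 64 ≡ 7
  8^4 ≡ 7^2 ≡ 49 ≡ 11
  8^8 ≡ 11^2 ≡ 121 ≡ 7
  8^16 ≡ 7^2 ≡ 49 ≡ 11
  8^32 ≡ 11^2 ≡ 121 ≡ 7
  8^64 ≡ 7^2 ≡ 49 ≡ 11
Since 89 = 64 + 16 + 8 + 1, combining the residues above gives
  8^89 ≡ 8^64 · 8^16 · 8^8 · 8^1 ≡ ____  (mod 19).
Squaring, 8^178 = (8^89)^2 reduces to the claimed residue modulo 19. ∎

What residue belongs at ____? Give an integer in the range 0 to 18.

8^64 · 8^16 · 8^8 · 8^1 ≡ 11 · 11 · 7 · 8 = 6776.
6776 mod 19 = 12, so 8^89 ≡ 12 (mod 19).

12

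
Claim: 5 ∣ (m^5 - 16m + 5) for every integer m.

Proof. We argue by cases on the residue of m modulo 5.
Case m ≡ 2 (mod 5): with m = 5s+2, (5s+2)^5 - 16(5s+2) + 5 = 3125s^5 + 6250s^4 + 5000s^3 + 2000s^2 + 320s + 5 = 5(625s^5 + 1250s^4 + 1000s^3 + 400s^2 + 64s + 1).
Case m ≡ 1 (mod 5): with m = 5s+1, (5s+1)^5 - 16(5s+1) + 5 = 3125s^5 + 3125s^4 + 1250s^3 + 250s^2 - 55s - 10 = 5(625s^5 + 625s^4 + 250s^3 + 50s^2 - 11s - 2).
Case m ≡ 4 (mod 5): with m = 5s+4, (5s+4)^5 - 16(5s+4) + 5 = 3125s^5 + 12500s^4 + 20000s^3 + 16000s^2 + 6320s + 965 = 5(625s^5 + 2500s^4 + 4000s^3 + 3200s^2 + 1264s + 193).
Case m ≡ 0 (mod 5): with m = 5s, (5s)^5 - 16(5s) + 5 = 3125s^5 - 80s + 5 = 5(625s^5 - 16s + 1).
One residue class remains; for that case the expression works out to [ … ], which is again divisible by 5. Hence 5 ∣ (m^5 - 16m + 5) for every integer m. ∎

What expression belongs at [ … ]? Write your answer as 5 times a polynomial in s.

5(625s^5 + 1875s^4 + 2250s^3 + 1350s^2 + 389s + 40)

The residues treated are {2, 1, 4, 0}, so the missing case is m ≡ 3 (mod 5); write m = 5s+3.
Then (5s+3)^5 - 16(5s+3) + 5 = 3125s^5 + 9375s^4 + 11250s^3 + 6750s^2 + 1945s + 200 = 5(625s^5 + 1875s^4 + 2250s^3 + 1350s^2 + 389s + 40).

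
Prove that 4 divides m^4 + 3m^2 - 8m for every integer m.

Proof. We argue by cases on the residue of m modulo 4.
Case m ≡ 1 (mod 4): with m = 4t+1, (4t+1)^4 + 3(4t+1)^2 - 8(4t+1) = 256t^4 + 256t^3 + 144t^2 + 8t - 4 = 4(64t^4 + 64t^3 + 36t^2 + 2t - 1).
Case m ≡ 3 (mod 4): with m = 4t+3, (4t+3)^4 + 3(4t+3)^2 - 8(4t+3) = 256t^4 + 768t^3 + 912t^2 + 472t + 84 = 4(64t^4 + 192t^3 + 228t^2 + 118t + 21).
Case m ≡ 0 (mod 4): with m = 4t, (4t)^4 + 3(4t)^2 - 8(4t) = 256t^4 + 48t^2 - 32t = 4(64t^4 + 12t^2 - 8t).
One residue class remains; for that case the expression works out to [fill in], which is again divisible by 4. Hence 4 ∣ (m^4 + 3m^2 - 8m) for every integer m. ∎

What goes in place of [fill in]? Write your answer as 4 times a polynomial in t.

4(64t^4 + 128t^3 + 108t^2 + 36t + 3)

The residues treated are {1, 3, 0}, so the missing case is m ≡ 2 (mod 4); write m = 4t+2.
Then (4t+2)^4 + 3(4t+2)^2 - 8(4t+2) = 256t^4 + 512t^3 + 432t^2 + 144t + 12 = 4(64t^4 + 128t^3 + 108t^2 + 36t + 3).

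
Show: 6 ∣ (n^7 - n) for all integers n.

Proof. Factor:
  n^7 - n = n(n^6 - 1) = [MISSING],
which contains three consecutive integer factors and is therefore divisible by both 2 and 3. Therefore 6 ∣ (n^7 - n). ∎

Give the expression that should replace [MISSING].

(n - 1)n(n + 1)(n^4 + n^2 + 1)

n^6 - 1 = (n^2 - 1)(n^4 + n^2 + 1), and n^2 - 1 = (n-1)(n+1).
So n(n^6 - 1) = (n - 1)n(n + 1)(n^4 + n^2 + 1).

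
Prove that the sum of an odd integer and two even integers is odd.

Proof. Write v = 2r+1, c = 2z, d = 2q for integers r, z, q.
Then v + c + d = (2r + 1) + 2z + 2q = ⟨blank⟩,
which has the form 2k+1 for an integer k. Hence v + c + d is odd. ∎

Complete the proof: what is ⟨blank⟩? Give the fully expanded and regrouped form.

2(q + r + z) + 1

Expanding: (2r + 1) + 2z + 2q = 2q + 2r + 2z + 1.
Every term except the constant is even, so this is 2(q + r + z) + 1,
and q + r + z ∈ ℤ gives the required form.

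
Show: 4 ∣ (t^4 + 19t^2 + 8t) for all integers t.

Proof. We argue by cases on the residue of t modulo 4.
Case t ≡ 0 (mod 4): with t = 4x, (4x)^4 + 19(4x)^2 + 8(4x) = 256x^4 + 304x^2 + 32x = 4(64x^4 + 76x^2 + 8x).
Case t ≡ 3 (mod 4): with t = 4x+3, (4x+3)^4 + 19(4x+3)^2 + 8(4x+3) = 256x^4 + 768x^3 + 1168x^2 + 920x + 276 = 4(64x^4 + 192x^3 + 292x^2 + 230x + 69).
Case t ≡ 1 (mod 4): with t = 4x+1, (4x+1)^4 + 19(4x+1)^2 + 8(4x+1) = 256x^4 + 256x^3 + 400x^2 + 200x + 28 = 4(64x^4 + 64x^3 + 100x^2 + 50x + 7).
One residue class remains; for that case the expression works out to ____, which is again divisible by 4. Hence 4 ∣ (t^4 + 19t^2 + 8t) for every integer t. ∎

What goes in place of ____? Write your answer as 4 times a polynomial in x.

4(64x^4 + 128x^3 + 172x^2 + 116x + 27)

Only t ≡ 2 (mod 4) is unaccounted for. Put t = 4x+2:
(4x+2)^4 + 19(4x+2)^2 + 8(4x+2) expands to 256x^4 + 512x^3 + 688x^2 + 464x + 108,
and factoring out 4 leaves 4(64x^4 + 128x^3 + 172x^2 + 116x + 27).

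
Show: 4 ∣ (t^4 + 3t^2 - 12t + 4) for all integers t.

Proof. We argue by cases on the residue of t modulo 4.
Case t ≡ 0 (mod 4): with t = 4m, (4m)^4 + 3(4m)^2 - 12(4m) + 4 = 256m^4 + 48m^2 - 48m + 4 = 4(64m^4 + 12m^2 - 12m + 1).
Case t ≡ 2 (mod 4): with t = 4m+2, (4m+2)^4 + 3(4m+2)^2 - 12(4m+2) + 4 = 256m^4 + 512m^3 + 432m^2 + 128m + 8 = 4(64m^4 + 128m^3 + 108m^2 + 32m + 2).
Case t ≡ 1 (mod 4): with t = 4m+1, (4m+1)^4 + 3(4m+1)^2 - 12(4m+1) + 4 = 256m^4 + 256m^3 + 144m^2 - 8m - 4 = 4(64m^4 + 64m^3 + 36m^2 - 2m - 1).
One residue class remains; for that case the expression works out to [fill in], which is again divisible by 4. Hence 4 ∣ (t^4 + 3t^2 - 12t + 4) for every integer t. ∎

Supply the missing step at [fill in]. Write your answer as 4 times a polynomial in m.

4(64m^4 + 192m^3 + 228m^2 + 114m + 19)

Only t ≡ 3 (mod 4) is unaccounted for. Put t = 4m+3:
(4m+3)^4 + 3(4m+3)^2 - 12(4m+3) + 4 expands to 256m^4 + 768m^3 + 912m^2 + 456m + 76,
and factoring out 4 leaves 4(64m^4 + 192m^3 + 228m^2 + 114m + 19).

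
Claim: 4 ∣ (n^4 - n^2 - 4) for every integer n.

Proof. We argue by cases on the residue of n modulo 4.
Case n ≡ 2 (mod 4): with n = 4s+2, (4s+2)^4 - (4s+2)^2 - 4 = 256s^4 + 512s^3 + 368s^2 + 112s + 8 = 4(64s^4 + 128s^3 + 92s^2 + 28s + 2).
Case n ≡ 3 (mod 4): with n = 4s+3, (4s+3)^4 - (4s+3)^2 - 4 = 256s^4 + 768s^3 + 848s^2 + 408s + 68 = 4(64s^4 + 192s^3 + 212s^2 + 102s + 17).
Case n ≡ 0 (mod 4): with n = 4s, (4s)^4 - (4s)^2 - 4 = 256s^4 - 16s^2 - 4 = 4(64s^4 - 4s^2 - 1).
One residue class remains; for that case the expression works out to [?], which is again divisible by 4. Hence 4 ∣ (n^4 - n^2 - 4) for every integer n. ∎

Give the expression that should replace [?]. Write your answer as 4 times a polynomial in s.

The residues treated are {2, 3, 0}, so the missing case is n ≡ 1 (mod 4); write n = 4s+1.
Then (4s+1)^4 - (4s+1)^2 - 4 = 256s^4 + 256s^3 + 80s^2 + 8s - 4 = 4(64s^4 + 64s^3 + 20s^2 + 2s - 1).

4(64s^4 + 64s^3 + 20s^2 + 2s - 1)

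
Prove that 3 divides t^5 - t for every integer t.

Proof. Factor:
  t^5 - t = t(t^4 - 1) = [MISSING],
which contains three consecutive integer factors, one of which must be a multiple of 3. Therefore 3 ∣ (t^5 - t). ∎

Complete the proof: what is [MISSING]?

(t - 1)t(t + 1)(t^2 + 1)

t^4 - 1 = (t^2 - 1)(t^2 + 1), and t^2 - 1 = (t-1)(t+1).
So t(t^4 - 1) = (t - 1)t(t + 1)(t^2 + 1).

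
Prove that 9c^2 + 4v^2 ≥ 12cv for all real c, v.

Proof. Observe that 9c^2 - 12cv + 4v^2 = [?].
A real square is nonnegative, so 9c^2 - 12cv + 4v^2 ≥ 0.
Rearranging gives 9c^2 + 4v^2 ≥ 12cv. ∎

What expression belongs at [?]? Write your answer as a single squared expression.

The leading and trailing coefficients are 3^2 and 2^2, and 12 = 2·3·2, so the trinomial is (3c - 2v)^2.
Hence 9c^2 - 12cv + 4v^2 ≥ 0.

(3c - 2v)^2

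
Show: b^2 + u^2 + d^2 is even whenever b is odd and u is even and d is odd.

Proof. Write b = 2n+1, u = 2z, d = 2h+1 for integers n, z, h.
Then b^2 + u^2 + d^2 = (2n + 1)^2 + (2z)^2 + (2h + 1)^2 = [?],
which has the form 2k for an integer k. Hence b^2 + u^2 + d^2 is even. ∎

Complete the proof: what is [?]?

Expanding: (2n + 1)^2 + (2z)^2 + (2h + 1)^2 = 4h^2 + 4h + 4n^2 + 4n + 4z^2 + 2.
Every term is even; pulling out the factor of 2 gives 2(2h^2 + 2h + 2n^2 + 2n + 2z^2 + 1).

2(2h^2 + 2h + 2n^2 + 2n + 2z^2 + 1)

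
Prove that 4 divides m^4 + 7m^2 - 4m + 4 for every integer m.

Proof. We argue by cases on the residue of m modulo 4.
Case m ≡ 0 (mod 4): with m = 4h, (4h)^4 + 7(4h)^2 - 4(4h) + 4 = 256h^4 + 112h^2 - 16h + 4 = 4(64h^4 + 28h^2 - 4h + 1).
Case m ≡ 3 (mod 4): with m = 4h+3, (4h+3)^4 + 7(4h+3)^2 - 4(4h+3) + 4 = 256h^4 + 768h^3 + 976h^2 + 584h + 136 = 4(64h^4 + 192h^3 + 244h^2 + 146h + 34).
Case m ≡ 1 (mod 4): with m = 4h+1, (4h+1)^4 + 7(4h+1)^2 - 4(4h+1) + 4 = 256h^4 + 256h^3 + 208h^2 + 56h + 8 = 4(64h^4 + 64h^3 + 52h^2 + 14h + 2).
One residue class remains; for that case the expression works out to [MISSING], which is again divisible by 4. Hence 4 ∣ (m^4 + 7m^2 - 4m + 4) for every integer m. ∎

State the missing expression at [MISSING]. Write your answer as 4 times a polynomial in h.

Only m ≡ 2 (mod 4) is unaccounted for. Put m = 4h+2:
(4h+2)^4 + 7(4h+2)^2 - 4(4h+2) + 4 expands to 256h^4 + 512h^3 + 496h^2 + 224h + 40,
and factoring out 4 leaves 4(64h^4 + 128h^3 + 124h^2 + 56h + 10).

4(64h^4 + 128h^3 + 124h^2 + 56h + 10)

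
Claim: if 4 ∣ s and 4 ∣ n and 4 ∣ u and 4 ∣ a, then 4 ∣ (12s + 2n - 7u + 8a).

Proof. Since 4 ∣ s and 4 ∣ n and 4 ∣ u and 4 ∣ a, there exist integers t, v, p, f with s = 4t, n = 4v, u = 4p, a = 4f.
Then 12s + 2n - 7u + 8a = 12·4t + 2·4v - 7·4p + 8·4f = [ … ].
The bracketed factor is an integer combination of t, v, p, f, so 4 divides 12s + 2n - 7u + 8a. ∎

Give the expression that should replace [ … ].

Each term has a factor of 4: 12·4t + 2·4v - 7·4p + 8·4f = 4·(8f - 7p + 12t + 2v).
Since 8f - 7p + 12t + 2v is an integer, 4 ∣ (12s + 2n - 7u + 8a).

4(8f - 7p + 12t + 2v)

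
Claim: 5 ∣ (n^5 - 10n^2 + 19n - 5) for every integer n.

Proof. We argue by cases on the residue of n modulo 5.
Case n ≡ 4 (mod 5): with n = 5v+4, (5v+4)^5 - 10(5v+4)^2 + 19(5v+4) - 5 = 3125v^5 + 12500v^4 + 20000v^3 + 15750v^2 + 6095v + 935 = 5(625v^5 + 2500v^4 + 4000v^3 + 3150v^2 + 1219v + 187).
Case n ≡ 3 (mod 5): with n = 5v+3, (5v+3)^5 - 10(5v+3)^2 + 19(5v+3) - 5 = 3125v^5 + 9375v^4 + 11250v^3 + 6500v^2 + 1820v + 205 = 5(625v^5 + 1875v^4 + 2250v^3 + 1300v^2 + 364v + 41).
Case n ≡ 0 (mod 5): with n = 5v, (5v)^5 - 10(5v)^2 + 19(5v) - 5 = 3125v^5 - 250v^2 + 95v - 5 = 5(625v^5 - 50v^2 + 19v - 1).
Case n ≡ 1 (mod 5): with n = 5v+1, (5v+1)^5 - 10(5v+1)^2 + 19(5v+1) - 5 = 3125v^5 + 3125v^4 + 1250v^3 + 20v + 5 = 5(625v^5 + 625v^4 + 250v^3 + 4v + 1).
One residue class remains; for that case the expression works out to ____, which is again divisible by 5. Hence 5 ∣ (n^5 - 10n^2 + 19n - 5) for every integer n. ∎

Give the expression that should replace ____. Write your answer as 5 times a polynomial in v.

The residues treated are {4, 3, 0, 1}, so the missing case is n ≡ 2 (mod 5); write n = 5v+2.
Then (5v+2)^5 - 10(5v+2)^2 + 19(5v+2) - 5 = 3125v^5 + 6250v^4 + 5000v^3 + 1750v^2 + 295v + 25 = 5(625v^5 + 1250v^4 + 1000v^3 + 350v^2 + 59v + 5).

5(625v^5 + 1250v^4 + 1000v^3 + 350v^2 + 59v + 5)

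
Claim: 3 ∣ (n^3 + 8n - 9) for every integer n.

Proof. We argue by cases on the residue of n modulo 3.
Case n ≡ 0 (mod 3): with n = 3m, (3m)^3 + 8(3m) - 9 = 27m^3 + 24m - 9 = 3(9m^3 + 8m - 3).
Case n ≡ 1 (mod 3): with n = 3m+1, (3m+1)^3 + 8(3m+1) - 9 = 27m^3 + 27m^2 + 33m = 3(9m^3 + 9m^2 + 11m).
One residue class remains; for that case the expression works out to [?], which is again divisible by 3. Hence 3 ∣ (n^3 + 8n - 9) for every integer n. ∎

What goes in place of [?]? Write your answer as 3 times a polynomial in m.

The residues treated are {0, 1}, so the missing case is n ≡ 2 (mod 3); write n = 3m+2.
Then (3m+2)^3 + 8(3m+2) - 9 = 27m^3 + 54m^2 + 60m + 15 = 3(9m^3 + 18m^2 + 20m + 5).

3(9m^3 + 18m^2 + 20m + 5)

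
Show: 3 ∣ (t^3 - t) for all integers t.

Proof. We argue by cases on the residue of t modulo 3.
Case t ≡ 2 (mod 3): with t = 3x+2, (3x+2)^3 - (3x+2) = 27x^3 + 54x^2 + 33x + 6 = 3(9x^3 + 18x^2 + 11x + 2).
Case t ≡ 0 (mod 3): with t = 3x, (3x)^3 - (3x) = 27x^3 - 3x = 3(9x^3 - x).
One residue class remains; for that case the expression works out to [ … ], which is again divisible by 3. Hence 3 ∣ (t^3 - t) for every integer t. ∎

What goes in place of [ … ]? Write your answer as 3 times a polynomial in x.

3(9x^3 + 9x^2 + 2x)

Only t ≡ 1 (mod 3) is unaccounted for. Put t = 3x+1:
(3x+1)^3 - (3x+1) expands to 27x^3 + 27x^2 + 6x,
and factoring out 3 leaves 3(9x^3 + 9x^2 + 2x).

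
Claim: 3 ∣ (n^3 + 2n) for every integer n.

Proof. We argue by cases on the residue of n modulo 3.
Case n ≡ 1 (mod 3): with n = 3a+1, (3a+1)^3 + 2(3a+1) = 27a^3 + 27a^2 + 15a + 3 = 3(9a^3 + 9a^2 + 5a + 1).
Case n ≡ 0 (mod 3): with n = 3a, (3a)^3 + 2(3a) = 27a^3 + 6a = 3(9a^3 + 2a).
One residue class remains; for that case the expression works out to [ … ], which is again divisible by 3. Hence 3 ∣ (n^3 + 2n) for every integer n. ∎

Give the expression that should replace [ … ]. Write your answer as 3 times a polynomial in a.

3(9a^3 + 18a^2 + 14a + 4)

Only n ≡ 2 (mod 3) is unaccounted for. Put n = 3a+2:
(3a+2)^3 + 2(3a+2) expands to 27a^3 + 54a^2 + 42a + 12,
and factoring out 3 leaves 3(9a^3 + 18a^2 + 14a + 4).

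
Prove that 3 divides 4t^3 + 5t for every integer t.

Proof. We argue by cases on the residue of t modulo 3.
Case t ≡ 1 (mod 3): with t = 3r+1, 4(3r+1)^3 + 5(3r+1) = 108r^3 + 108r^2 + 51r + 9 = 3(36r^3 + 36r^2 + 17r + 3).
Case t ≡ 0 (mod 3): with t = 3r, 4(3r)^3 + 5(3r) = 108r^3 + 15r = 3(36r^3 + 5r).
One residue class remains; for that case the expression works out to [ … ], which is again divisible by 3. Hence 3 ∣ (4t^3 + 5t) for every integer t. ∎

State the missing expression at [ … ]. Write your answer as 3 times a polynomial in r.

3(36r^3 + 72r^2 + 53r + 14)

Only t ≡ 2 (mod 3) is unaccounted for. Put t = 3r+2:
4(3r+2)^3 + 5(3r+2) expands to 108r^3 + 216r^2 + 159r + 42,
and factoring out 3 leaves 3(36r^3 + 72r^2 + 53r + 14).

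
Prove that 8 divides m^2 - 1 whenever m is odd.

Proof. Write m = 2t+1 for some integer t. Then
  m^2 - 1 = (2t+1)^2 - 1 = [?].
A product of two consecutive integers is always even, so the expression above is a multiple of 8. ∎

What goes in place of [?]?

4t(t + 1)

(2t+1)^2 - 1 = 4t^2 + 4t + 1 - 1 = 4t^2 + 4t = 4t(t+1).
Since t and t+1 are consecutive, t(t+1) is even, and 4·(even) is a multiple of 8.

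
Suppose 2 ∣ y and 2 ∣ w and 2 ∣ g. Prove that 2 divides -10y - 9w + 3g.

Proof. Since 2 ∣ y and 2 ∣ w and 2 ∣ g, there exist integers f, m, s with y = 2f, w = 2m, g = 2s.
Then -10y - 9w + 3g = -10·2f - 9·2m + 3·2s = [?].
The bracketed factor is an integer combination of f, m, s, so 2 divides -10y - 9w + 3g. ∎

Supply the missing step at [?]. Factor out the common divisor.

2(-10f - 9m + 3s)

Pull the common 2 out of every term: -10·2f - 9·2m + 3·2s = 2(-10f - 9m + 3s).
-10f - 9m + 3s is an integer, which exhibits the divisibility.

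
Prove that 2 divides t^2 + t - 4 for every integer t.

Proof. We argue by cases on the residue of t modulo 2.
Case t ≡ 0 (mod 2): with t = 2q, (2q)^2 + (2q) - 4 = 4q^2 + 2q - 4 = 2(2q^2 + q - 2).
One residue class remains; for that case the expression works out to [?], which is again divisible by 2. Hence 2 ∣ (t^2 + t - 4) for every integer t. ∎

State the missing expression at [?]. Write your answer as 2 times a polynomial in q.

Only t ≡ 1 (mod 2) is unaccounted for. Put t = 2q+1:
(2q+1)^2 + (2q+1) - 4 expands to 4q^2 + 6q - 2,
and factoring out 2 leaves 2(2q^2 + 3q - 1).

2(2q^2 + 3q - 1)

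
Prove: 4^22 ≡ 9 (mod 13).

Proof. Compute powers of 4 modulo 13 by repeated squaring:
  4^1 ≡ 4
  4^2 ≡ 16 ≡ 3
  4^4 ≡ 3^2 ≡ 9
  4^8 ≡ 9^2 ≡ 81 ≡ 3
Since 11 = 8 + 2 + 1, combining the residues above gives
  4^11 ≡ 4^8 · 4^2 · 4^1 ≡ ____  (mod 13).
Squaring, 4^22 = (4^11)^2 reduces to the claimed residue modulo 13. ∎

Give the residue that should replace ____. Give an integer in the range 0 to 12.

Multiply the listed residues: 3 · 3 · 4 = 9 → 36.
Reducing modulo 13: 36 = 2·13 + 10, so 4^11 ≡ 10.

10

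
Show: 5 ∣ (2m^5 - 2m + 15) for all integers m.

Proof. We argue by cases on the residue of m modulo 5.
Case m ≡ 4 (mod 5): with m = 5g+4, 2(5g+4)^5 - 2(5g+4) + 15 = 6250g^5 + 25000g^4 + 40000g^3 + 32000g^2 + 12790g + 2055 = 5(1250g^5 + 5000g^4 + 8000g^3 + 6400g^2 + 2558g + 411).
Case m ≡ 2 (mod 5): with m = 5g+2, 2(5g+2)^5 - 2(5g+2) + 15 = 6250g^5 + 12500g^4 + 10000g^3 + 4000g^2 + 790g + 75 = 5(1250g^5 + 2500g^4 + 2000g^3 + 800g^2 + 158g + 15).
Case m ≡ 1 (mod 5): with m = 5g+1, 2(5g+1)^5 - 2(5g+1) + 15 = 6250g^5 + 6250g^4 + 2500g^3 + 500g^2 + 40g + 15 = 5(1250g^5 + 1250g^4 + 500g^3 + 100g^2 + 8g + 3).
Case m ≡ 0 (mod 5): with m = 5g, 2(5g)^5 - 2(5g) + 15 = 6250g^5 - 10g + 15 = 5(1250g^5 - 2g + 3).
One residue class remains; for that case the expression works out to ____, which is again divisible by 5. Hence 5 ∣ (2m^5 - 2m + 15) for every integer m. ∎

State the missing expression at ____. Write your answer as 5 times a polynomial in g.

5(1250g^5 + 3750g^4 + 4500g^3 + 2700g^2 + 808g + 99)

The residues treated are {4, 2, 1, 0}, so the missing case is m ≡ 3 (mod 5); write m = 5g+3.
Then 2(5g+3)^5 - 2(5g+3) + 15 = 6250g^5 + 18750g^4 + 22500g^3 + 13500g^2 + 4040g + 495 = 5(1250g^5 + 3750g^4 + 4500g^3 + 2700g^2 + 808g + 99).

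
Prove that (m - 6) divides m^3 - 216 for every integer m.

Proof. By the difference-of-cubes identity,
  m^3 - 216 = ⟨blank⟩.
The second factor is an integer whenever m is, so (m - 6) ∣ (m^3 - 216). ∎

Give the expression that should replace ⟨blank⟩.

(m - 6)(m^2 + 6m + 36)

a^3 - b^3 = (a - b)(a^2 + ab + b^2). With a = m, b = 6:
m^3 - 216 = (m - 6)(m^2 + 6m + 36).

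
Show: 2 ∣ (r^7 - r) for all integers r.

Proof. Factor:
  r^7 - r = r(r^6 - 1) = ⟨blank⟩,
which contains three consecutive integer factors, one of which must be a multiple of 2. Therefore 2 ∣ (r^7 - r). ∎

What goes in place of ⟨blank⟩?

(r - 1)r(r + 1)(r^4 + r^2 + 1)

r^6 - 1 = (r^2 - 1)(r^4 + r^2 + 1), and r^2 - 1 = (r-1)(r+1).
So r(r^6 - 1) = (r - 1)r(r + 1)(r^4 + r^2 + 1).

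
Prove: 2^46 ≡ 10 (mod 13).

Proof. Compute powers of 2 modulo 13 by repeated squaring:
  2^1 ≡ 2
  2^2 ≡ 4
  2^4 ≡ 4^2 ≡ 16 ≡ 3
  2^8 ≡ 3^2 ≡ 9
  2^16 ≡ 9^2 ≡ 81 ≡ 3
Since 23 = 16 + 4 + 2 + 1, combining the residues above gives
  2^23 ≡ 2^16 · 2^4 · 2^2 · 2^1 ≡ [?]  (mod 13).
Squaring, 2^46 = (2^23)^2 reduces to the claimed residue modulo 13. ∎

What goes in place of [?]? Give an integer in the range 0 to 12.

7

Multiply the listed residues: 3 · 3 · 4 · 2 = 9 → 36 → 72.
Reducing modulo 13: 72 = 5·13 + 7, so 2^23 ≡ 7.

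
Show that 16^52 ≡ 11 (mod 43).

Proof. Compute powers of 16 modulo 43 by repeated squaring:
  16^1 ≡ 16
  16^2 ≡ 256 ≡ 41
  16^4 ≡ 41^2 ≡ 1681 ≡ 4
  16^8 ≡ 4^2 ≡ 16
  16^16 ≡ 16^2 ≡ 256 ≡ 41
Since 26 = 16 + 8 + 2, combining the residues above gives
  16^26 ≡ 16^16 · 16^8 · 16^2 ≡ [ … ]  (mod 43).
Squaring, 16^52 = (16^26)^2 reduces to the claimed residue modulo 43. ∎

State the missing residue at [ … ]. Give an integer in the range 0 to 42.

16^16 · 16^8 · 16^2 ≡ 41 · 16 · 41 = 26896.
26896 mod 43 = 21, so 16^26 ≡ 21 (mod 43).

21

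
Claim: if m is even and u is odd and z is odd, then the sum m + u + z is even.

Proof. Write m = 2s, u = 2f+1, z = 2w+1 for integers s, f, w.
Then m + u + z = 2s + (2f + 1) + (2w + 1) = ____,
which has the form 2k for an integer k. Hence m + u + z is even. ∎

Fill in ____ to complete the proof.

2s + (2f + 1) + (2w + 1) = 2f + 2s + 2w + 2
= 2(f + s + w + 1).
Since f + s + w + 1 is an integer, the sum is of the form 2k for an integer k.

2(f + s + w + 1)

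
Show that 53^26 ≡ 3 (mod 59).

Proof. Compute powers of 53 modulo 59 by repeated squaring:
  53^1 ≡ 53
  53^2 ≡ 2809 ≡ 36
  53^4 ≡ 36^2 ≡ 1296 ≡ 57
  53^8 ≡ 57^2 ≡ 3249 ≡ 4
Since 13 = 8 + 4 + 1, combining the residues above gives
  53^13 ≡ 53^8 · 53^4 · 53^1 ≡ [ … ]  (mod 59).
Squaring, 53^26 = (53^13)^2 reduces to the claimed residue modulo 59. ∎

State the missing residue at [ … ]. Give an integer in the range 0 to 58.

48

53^8 · 53^4 · 53^1 ≡ 4 · 57 · 53 = 12084.
12084 mod 59 = 48, so 53^13 ≡ 48 (mod 59).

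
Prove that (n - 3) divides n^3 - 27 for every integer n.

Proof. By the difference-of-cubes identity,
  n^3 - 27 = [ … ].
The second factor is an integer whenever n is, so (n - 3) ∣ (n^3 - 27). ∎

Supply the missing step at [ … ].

a^3 - b^3 = (a - b)(a^2 + ab + b^2). With a = n, b = 3:
n^3 - 27 = (n - 3)(n^2 + 3n + 9).

(n - 3)(n^2 + 3n + 9)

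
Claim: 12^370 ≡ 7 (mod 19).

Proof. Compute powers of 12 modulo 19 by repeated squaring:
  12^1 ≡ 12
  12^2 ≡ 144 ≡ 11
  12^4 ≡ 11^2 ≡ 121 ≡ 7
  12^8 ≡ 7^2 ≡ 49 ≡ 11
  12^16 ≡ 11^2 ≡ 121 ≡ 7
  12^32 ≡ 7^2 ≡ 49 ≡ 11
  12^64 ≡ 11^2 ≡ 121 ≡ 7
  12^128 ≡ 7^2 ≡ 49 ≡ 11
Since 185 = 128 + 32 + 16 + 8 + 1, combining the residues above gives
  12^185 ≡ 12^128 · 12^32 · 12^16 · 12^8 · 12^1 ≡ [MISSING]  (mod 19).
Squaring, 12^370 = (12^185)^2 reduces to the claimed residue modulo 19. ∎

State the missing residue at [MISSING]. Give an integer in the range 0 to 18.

Multiply the listed residues: 11 · 11 · 7 · 11 · 12 = 121 → 847 → 9317 → 111804.
Reducing modulo 19: 111804 = 5884·19 + 8, so 12^185 ≡ 8.

8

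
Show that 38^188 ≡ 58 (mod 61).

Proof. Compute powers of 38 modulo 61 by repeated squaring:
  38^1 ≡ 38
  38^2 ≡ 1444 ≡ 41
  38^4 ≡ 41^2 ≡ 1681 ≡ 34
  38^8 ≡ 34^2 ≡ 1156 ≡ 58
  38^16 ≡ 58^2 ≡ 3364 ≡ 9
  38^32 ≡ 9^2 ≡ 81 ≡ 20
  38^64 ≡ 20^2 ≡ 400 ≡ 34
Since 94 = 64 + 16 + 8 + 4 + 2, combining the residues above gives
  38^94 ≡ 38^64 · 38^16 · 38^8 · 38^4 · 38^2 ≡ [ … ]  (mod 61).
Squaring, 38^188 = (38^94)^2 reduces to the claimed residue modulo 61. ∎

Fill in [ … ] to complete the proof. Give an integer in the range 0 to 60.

38^64 · 38^16 · 38^8 · 38^4 · 38^2 ≡ 34 · 9 · 58 · 34 · 41 = 24740712.
24740712 mod 61 = 27, so 38^94 ≡ 27 (mod 61).

27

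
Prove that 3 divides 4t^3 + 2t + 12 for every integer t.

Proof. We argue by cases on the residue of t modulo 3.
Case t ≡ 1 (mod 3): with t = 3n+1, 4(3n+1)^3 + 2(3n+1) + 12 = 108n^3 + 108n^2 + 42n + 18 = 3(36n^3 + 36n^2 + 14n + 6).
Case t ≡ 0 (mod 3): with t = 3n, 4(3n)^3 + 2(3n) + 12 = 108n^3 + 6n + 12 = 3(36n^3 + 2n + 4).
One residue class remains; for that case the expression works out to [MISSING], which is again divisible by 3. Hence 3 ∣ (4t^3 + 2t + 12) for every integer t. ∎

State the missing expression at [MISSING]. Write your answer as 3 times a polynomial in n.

The residues treated are {1, 0}, so the missing case is t ≡ 2 (mod 3); write t = 3n+2.
Then 4(3n+2)^3 + 2(3n+2) + 12 = 108n^3 + 216n^2 + 150n + 48 = 3(36n^3 + 72n^2 + 50n + 16).

3(36n^3 + 72n^2 + 50n + 16)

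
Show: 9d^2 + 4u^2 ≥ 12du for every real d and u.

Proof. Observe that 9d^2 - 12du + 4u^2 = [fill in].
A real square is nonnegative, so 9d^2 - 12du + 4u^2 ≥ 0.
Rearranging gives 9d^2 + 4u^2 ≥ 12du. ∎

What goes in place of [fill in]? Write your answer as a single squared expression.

The leading and trailing coefficients are 3^2 and 2^2, and 12 = 2·3·2, so the trinomial is (3d - 2u)^2.
Hence 9d^2 - 12du + 4u^2 ≥ 0.

(3d - 2u)^2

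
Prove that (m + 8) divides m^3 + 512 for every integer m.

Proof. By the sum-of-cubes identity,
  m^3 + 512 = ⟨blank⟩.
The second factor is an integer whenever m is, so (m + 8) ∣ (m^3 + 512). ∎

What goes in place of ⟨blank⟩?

a^3 + b^3 = (a + b)(a^2 - ab + b^2). With a = m, b = 8:
m^3 + 512 = (m + 8)(m^2 - 8m + 64).

(m + 8)(m^2 - 8m + 64)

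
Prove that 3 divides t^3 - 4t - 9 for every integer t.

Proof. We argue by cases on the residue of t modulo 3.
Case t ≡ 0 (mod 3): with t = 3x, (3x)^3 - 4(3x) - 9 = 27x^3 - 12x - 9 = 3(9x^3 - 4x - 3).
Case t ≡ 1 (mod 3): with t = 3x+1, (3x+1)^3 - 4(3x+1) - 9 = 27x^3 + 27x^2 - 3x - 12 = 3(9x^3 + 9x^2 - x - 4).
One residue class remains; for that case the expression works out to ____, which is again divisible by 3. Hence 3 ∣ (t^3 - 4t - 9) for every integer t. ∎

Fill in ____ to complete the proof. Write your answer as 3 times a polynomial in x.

The residues treated are {0, 1}, so the missing case is t ≡ 2 (mod 3); write t = 3x+2.
Then (3x+2)^3 - 4(3x+2) - 9 = 27x^3 + 54x^2 + 24x - 9 = 3(9x^3 + 18x^2 + 8x - 3).

3(9x^3 + 18x^2 + 8x - 3)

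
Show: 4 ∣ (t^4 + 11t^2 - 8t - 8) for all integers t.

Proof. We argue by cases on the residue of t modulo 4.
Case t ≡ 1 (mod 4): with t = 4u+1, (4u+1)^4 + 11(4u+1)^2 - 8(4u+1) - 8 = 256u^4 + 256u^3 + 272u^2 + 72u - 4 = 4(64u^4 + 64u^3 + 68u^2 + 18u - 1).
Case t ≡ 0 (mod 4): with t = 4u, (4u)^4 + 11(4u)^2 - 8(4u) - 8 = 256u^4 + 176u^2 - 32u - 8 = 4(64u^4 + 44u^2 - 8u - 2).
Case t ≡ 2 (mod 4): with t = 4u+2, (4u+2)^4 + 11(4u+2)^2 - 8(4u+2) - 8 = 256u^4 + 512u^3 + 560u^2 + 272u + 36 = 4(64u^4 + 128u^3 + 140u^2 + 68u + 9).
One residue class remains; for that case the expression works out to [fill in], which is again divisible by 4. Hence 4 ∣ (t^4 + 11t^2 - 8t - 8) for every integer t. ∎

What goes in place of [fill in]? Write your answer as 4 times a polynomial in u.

4(64u^4 + 192u^3 + 260u^2 + 166u + 37)

Only t ≡ 3 (mod 4) is unaccounted for. Put t = 4u+3:
(4u+3)^4 + 11(4u+3)^2 - 8(4u+3) - 8 expands to 256u^4 + 768u^3 + 1040u^2 + 664u + 148,
and factoring out 4 leaves 4(64u^4 + 192u^3 + 260u^2 + 166u + 37).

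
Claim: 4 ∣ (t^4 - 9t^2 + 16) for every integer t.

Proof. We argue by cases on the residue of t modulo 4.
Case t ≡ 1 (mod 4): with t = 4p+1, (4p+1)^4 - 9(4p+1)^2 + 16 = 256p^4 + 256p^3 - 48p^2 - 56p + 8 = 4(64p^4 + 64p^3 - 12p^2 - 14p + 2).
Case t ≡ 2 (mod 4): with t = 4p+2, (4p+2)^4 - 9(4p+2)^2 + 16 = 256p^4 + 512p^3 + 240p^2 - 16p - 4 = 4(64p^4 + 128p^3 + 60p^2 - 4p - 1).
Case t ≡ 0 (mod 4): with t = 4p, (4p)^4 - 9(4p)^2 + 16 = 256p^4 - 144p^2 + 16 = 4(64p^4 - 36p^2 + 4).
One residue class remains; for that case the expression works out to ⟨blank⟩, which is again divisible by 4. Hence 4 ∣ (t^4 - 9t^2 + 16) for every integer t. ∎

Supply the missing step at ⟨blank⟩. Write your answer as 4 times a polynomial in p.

4(64p^4 + 192p^3 + 180p^2 + 54p + 4)

Only t ≡ 3 (mod 4) is unaccounted for. Put t = 4p+3:
(4p+3)^4 - 9(4p+3)^2 + 16 expands to 256p^4 + 768p^3 + 720p^2 + 216p + 16,
and factoring out 4 leaves 4(64p^4 + 192p^3 + 180p^2 + 54p + 4).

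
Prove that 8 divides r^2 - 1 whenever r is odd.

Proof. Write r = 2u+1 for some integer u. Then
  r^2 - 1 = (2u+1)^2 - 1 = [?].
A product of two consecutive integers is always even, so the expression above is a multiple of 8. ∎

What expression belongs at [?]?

(2u+1)^2 - 1 = 4u^2 + 4u + 1 - 1 = 4u^2 + 4u = 4u(u+1).
Since u and u+1 are consecutive, u(u+1) is even, and 4·(even) is a multiple of 8.

4u(u + 1)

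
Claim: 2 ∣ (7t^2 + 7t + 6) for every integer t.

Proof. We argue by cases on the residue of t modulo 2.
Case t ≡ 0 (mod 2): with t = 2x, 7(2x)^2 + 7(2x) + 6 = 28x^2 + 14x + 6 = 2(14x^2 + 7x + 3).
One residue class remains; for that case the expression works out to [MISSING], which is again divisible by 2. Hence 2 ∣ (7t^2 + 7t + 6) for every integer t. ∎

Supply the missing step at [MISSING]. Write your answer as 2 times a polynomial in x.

2(14x^2 + 21x + 10)

Only t ≡ 1 (mod 2) is unaccounted for. Put t = 2x+1:
7(2x+1)^2 + 7(2x+1) + 6 expands to 28x^2 + 42x + 20,
and factoring out 2 leaves 2(14x^2 + 21x + 10).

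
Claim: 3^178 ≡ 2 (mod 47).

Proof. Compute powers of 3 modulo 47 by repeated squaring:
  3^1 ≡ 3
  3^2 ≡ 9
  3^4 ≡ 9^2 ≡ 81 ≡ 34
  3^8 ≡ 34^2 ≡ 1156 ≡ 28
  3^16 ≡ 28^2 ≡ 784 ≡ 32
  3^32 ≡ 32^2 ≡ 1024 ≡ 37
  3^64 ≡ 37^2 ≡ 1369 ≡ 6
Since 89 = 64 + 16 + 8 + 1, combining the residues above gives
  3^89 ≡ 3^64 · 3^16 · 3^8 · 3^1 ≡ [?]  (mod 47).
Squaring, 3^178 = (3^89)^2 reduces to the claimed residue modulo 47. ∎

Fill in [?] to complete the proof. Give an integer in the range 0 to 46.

7

3^64 · 3^16 · 3^8 · 3^1 ≡ 6 · 32 · 28 · 3 = 16128.
16128 mod 47 = 7, so 3^89 ≡ 7 (mod 47).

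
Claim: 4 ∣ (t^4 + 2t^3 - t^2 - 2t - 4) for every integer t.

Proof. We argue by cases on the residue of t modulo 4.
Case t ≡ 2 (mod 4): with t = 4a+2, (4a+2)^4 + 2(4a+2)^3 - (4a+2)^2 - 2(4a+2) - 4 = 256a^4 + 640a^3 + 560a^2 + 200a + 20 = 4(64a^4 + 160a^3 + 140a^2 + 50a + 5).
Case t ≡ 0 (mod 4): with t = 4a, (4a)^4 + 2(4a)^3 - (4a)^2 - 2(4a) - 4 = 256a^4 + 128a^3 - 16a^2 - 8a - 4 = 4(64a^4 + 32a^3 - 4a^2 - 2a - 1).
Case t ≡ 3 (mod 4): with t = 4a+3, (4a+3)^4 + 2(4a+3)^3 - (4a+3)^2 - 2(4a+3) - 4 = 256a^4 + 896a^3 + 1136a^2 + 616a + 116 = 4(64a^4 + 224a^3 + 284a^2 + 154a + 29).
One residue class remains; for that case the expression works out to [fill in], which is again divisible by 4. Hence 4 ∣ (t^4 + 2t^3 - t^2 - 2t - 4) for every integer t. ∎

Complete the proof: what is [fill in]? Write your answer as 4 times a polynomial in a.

The residues treated are {2, 0, 3}, so the missing case is t ≡ 1 (mod 4); write t = 4a+1.
Then (4a+1)^4 + 2(4a+1)^3 - (4a+1)^2 - 2(4a+1) - 4 = 256a^4 + 384a^3 + 176a^2 + 24a - 4 = 4(64a^4 + 96a^3 + 44a^2 + 6a - 1).

4(64a^4 + 96a^3 + 44a^2 + 6a - 1)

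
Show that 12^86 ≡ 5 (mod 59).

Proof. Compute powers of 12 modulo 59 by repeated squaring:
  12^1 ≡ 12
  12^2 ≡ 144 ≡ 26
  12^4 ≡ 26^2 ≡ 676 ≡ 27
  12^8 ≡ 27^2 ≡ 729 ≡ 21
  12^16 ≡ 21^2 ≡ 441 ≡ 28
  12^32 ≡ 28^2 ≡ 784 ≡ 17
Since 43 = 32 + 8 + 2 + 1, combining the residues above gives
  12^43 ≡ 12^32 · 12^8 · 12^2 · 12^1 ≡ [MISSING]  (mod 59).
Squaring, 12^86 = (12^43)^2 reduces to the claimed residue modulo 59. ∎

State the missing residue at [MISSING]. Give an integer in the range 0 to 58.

12^32 · 12^8 · 12^2 · 12^1 ≡ 17 · 21 · 26 · 12 = 111384.
111384 mod 59 = 51, so 12^43 ≡ 51 (mod 59).

51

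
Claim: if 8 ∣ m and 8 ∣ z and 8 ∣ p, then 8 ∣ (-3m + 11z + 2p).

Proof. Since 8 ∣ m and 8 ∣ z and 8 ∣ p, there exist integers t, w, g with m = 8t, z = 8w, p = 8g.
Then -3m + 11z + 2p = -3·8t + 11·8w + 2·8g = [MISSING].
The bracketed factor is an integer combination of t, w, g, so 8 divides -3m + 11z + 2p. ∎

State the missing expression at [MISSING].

Each term has a factor of 8: -3·8t + 11·8w + 2·8g = 8·(2g - 3t + 11w).
Since 2g - 3t + 11w is an integer, 8 ∣ (-3m + 11z + 2p).

8(2g - 3t + 11w)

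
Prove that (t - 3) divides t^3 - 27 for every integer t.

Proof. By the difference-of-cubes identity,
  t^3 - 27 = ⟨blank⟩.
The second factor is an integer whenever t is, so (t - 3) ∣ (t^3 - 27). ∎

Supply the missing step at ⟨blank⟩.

Polynomial division of t^3 - 27 by t - 3 leaves remainder 0 and quotient t^2 + 3t + 9.
Hence t^3 - 27 = (t - 3)(t^2 + 3t + 9).

(t - 3)(t^2 + 3t + 9)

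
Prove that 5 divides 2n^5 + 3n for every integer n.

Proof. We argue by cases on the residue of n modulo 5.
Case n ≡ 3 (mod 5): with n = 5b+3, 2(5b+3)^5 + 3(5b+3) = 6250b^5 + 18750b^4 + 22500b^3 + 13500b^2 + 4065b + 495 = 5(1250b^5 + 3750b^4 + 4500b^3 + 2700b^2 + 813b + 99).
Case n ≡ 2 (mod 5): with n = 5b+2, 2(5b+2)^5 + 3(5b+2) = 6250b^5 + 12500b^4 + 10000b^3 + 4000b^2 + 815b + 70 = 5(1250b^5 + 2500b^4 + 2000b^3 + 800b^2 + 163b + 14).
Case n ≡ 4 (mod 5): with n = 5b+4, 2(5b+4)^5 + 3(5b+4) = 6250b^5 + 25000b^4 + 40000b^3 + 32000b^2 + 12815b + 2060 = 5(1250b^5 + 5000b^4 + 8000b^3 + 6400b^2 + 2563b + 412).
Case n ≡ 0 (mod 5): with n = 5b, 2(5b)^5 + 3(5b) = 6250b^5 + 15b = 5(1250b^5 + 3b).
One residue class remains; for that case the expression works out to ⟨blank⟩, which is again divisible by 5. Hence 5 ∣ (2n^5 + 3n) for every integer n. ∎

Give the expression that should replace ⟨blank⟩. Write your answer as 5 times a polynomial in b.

The residues treated are {3, 2, 4, 0}, so the missing case is n ≡ 1 (mod 5); write n = 5b+1.
Then 2(5b+1)^5 + 3(5b+1) = 6250b^5 + 6250b^4 + 2500b^3 + 500b^2 + 65b + 5 = 5(1250b^5 + 1250b^4 + 500b^3 + 100b^2 + 13b + 1).

5(1250b^5 + 1250b^4 + 500b^3 + 100b^2 + 13b + 1)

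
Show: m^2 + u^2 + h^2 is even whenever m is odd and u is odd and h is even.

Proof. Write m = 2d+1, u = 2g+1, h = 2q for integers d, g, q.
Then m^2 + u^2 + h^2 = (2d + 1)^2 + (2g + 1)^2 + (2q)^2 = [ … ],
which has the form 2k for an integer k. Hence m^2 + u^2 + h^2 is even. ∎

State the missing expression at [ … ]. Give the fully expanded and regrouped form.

(2d + 1)^2 + (2g + 1)^2 + (2q)^2 = 4d^2 + 4d + 4g^2 + 4g + 4q^2 + 2
= 2(2d^2 + 2d + 2g^2 + 2g + 2q^2 + 1).
Since 2d^2 + 2d + 2g^2 + 2g + 2q^2 + 1 is an integer, the sum of squares is of the form 2k for an integer k.

2(2d^2 + 2d + 2g^2 + 2g + 2q^2 + 1)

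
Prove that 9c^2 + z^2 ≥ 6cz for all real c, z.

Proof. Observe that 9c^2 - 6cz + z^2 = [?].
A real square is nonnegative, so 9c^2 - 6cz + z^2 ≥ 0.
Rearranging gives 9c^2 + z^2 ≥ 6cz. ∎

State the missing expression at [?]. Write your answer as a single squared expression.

9c^2 - 6cz + z^2 is a perfect-square trinomial: the outer terms are (3c)^2 and (z)^2, and the cross term is -2·3c·z.
So 9c^2 - 6cz + z^2 = (3c - z)^2 ≥ 0.

(3c - z)^2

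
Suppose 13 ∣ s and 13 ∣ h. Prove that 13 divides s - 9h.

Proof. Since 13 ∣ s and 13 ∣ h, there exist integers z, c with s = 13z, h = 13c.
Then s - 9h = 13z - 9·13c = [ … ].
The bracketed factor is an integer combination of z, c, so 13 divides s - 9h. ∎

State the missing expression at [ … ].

13(-9c + z)

Each term has a factor of 13: 13z - 9·13c = 13·(-9c + z).
Since -9c + z is an integer, 13 ∣ (s - 9h).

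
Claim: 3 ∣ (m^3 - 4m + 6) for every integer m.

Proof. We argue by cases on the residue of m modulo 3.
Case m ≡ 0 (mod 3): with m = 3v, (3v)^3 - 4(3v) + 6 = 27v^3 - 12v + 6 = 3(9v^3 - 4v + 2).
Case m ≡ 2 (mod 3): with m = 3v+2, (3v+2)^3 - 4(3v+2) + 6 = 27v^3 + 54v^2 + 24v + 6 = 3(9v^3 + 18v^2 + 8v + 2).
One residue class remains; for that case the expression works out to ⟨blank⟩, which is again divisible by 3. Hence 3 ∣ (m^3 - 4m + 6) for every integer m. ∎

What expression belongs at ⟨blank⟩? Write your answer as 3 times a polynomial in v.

3(9v^3 + 9v^2 - v + 1)

Only m ≡ 1 (mod 3) is unaccounted for. Put m = 3v+1:
(3v+1)^3 - 4(3v+1) + 6 expands to 27v^3 + 27v^2 - 3v + 3,
and factoring out 3 leaves 3(9v^3 + 9v^2 - v + 1).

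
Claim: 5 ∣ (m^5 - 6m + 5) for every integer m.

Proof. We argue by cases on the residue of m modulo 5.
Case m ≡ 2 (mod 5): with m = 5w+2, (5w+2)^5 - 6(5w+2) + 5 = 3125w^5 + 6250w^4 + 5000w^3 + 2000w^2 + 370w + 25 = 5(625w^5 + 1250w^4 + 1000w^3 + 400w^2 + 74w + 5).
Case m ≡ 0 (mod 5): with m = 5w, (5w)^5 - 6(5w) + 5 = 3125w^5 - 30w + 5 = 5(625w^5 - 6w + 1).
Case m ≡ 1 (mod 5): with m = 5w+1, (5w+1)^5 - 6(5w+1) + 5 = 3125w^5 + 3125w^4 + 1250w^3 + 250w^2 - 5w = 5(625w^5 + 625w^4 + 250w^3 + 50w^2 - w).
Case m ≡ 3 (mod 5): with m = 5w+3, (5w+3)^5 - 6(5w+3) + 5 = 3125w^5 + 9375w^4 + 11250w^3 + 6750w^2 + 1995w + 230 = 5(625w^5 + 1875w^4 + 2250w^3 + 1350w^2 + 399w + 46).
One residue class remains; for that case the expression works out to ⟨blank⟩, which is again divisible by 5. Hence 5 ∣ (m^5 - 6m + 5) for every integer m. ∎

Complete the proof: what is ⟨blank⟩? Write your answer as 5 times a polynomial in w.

The residues treated are {2, 0, 1, 3}, so the missing case is m ≡ 4 (mod 5); write m = 5w+4.
Then (5w+4)^5 - 6(5w+4) + 5 = 3125w^5 + 12500w^4 + 20000w^3 + 16000w^2 + 6370w + 1005 = 5(625w^5 + 2500w^4 + 4000w^3 + 3200w^2 + 1274w + 201).

5(625w^5 + 2500w^4 + 4000w^3 + 3200w^2 + 1274w + 201)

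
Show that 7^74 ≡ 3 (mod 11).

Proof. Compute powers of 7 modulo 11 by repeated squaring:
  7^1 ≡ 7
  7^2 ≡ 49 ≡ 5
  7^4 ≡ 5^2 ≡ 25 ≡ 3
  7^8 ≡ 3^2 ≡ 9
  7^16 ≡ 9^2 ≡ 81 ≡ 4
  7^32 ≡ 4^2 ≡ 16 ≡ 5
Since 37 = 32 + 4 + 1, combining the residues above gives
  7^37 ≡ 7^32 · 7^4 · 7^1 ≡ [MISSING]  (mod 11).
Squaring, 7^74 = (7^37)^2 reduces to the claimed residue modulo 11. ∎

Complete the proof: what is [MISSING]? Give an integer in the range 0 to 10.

6

7^32 · 7^4 · 7^1 ≡ 5 · 3 · 7 = 105.
105 mod 11 = 6, so 7^37 ≡ 6 (mod 11).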